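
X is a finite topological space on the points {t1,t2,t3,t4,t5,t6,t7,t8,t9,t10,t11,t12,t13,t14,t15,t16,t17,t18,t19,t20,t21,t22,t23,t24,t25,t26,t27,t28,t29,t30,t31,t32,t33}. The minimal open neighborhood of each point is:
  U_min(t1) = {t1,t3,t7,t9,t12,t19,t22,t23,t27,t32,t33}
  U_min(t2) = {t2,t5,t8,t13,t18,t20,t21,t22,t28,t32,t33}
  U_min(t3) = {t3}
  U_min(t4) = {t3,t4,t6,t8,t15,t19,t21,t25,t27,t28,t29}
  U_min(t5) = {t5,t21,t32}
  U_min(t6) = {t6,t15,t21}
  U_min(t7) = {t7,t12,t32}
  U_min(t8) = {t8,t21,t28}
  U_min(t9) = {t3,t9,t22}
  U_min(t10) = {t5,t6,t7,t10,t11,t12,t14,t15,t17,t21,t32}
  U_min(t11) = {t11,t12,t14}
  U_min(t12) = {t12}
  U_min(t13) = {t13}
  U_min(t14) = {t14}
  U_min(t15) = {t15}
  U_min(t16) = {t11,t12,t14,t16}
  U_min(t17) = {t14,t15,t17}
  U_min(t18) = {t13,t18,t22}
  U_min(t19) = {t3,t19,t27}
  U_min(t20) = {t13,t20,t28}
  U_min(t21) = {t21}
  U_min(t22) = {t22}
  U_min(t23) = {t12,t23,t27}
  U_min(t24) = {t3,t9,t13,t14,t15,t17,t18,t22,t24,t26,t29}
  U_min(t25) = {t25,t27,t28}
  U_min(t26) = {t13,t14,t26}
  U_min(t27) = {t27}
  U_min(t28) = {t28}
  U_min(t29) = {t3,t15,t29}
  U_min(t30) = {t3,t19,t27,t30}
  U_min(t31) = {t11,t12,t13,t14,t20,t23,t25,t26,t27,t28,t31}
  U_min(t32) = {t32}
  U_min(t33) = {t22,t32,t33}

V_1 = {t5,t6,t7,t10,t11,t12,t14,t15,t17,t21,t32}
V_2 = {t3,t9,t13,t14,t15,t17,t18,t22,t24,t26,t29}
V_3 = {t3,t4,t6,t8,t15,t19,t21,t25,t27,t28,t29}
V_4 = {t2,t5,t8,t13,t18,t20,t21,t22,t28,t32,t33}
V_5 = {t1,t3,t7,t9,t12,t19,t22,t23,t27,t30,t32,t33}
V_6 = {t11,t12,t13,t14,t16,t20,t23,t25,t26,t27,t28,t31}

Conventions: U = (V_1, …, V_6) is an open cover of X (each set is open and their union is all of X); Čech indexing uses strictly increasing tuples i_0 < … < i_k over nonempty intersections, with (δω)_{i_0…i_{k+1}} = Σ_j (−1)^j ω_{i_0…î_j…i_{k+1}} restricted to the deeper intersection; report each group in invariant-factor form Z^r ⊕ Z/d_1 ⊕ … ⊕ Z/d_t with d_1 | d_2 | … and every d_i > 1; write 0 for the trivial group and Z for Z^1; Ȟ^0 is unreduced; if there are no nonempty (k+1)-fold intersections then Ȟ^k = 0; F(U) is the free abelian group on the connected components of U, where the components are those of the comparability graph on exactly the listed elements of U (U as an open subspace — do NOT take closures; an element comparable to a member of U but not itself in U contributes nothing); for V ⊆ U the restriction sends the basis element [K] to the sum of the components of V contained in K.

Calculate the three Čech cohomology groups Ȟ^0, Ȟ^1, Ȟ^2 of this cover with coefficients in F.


nerve simplices:
  V12={t14,t15,t17} V13={t6,t15,t21} V14={t5,t21,t32} V15={t7,t12,t32} V16={t11,t12,t14} V23={t3,t15,t29} V24={t13,t18,t22} V25={t3,t9,t22} V26={t13,t14,t26} V34={t8,t21,t28} V35={t3,t19,t27} V36={t25,t27,t28} V45={t22,t32,t33} V46={t13,t20,t28} V56={t12,t23,t27}
  V123={t15} V126={t14} V134={t21} V145={t32} V156={t12} V235={t3} V245={t22} V246={t13} V346={t28} V356={t27}
components per intersection:
  V1: {t5,t6,t7,t10,t11,t12,t14,t15,t17,t21,t32}
  V2: {t3,t9,t13,t14,t15,t17,t18,t22,t24,t26,t29}
  V3: {t3,t4,t6,t8,t15,t19,t21,t25,t27,t28,t29}
  V4: {t2,t5,t8,t13,t18,t20,t21,t22,t28,t32,t33}
  V5: {t1,t3,t7,t9,t12,t19,t22,t23,t27,t30,t32,t33}
  V6: {t11,t12,t13,t14,t16,t20,t23,t25,t26,t27,t28,t31}
  V12: {t14,t15,t17}
  V13: {t6,t15,t21}
  V14: {t5,t21,t32}
  V15: {t7,t12,t32}
  V16: {t11,t12,t14}
  V23: {t3,t15,t29}
  V24: {t13,t18,t22}
  V25: {t3,t9,t22}
  V26: {t13,t14,t26}
  V34: {t8,t21,t28}
  V35: {t3,t19,t27}
  V36: {t25,t27,t28}
  V45: {t22,t32,t33}
  V46: {t13,t20,t28}
  V56: {t12,t23,t27}
  V123: {t15}
  V126: {t14}
  V134: {t21}
  V145: {t32}
  V156: {t12}
  V235: {t3}
  V245: {t22}
  V246: {t13}
  V346: {t28}
  V356: {t27}
C dims 6,15,10; δ0: rk 5, SNF 1^5; δ1: rk 10, SNF 1^9·2
degree 0: 6−5−0 = 1 → Ȟ^0 ≅ Z
degree 1: 15−10−5 = 0 → Ȟ^1 ≅ 0
degree 2: 10−0−10 = 0 plus torsion [2] → Ȟ^2 ≅ Z/2

Ȟ^0 ≅ Z,  Ȟ^1 ≅ 0,  Ȟ^2 ≅ Z/2


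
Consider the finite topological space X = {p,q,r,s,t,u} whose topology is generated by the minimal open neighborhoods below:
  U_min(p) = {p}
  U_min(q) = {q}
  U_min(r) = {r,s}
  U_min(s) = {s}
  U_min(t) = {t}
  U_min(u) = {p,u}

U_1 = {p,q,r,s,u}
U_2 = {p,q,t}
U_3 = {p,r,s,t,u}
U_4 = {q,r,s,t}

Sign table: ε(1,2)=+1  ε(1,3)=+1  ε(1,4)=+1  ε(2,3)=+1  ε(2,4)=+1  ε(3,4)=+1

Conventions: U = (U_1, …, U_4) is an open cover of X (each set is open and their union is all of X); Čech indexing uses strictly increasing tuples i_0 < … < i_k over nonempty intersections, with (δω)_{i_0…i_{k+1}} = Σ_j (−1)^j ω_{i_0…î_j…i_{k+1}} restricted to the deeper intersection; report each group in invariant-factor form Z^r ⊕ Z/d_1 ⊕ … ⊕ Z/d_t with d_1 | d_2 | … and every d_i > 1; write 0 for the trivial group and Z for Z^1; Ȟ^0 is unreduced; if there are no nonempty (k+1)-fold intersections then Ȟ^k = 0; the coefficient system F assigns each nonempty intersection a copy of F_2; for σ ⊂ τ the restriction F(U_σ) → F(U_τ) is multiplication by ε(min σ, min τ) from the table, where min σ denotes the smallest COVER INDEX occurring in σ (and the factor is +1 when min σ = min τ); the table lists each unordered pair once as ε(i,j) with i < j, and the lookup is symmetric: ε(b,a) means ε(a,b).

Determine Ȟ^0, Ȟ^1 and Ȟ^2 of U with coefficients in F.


Ȟ^0 ≅ Z/2,  Ȟ^1 ≅ 0,  Ȟ^2 ≅ Z/2

nerve simplices:
  U12={p,q} U13={p,r,s,u} U14={q,r,s} U23={p,t} U24={q,t} U34={r,s,t}
  U123={p} U124={q} U134={r,s} U234={t}
C dims 4,6,4; δ0: rk_F2 3; δ1: rk_F2 3
degree 0: 4−3−0 = 1 → Ȟ^0 ≅ Z/2
degree 1: 6−3−3 = 0 → Ȟ^1 ≅ 0
degree 2: 4−0−3 = 1 → Ȟ^2 ≅ Z/2


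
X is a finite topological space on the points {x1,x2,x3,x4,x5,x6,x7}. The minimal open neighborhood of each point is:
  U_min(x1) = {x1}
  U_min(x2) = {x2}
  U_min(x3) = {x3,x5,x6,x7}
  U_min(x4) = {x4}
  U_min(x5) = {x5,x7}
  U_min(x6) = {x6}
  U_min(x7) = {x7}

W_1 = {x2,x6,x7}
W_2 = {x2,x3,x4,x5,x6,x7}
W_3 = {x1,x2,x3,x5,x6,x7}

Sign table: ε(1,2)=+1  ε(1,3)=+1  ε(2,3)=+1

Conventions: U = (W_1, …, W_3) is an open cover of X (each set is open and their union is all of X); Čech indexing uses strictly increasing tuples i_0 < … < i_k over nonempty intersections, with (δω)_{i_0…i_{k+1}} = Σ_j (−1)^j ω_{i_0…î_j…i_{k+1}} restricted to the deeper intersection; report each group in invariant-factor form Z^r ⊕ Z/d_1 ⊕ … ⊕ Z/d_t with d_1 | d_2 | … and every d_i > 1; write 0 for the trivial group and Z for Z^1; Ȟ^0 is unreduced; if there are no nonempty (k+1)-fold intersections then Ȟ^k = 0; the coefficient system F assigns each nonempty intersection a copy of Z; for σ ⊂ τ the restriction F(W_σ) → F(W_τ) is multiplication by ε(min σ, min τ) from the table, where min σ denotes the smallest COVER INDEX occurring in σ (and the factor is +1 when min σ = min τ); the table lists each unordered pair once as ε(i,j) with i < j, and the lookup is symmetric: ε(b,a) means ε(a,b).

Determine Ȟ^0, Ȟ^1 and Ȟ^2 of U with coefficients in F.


nonempty intersections:
  W12={x2,x6,x7} W13={x2,x6,x7} W23={x2,x3,x5,x6,x7}
  W123={x2,x6,x7}
C dims 3,3,1; δ0: rk 2, SNF 1^2; δ1: rk 1, SNF 1^1
Ȟ^0: (3−2)−0=1 ⇒ Z
Ȟ^1: (3−1)−2=0 ⇒ 0
Ȟ^2: (1−0)−1=0 ⇒ 0

Ȟ^0 ≅ Z,  Ȟ^1 ≅ 0,  Ȟ^2 ≅ 0


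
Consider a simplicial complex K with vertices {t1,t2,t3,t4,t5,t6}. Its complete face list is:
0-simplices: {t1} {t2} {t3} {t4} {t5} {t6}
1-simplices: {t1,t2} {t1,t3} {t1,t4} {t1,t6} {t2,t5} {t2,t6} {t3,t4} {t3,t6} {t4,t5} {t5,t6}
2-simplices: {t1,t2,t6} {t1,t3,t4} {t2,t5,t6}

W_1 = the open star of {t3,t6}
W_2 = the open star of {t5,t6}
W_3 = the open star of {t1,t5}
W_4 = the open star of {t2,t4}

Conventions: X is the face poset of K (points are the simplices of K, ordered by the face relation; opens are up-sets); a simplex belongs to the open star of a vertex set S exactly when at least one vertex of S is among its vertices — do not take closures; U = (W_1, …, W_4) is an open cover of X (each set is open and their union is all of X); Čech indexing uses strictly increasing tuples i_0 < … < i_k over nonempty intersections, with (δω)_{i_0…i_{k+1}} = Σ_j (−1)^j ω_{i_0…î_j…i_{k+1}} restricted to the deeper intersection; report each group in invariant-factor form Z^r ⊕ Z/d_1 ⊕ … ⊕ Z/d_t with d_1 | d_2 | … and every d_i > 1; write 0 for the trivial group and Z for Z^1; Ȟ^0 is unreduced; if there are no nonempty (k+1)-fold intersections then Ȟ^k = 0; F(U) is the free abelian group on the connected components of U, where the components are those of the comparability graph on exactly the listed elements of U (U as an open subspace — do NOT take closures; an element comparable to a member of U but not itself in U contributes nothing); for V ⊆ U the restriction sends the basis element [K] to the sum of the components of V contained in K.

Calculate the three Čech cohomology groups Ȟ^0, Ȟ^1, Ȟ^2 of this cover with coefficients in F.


intersection data:
  W1={{t3},{t6},{t1,t3},{t1,t6},{t2,t6},{t3,t4},{t3,t6},{t5,t6},{t1,t2,t6},{t1,t3,t4},{t2,t5,t6}} W2={{t5},{t6},{t1,t6},{t2,t5},{t2,t6},{t3,t6},{t4,t5},{t5,t6},{t1,t2,t6},{t2,t5,t6}} W3={{t1},{t5},{t1,t2},{t1,t3},{t1,t4},{t1,t6},{t2,t5},{t4,t5},{t5,t6},{t1,t2,t6},{t1,t3,t4},{t2,t5,t6}} W4={{t2},{t4},{t1,t2},{t1,t4},{t2,t5},{t2,t6},{t3,t4},{t4,t5},{t1,t2,t6},{t1,t3,t4},{t2,t5,t6}}
  W12={{t6},{t1,t6},{t2,t6},{t3,t6},{t5,t6},{t1,t2,t6},{t2,t5,t6}} W13={{t1,t3},{t1,t6},{t5,t6},{t1,t2,t6},{t1,t3,t4},{t2,t5,t6}} W14={{t2,t6},{t3,t4},{t1,t2,t6},{t1,t3,t4},{t2,t5,t6}} W23={{t5},{t1,t6},{t2,t5},{t4,t5},{t5,t6},{t1,t2,t6},{t2,t5,t6}} W24={{t2,t5},{t2,t6},{t4,t5},{t1,t2,t6},{t2,t5,t6}} W34={{t1,t2},{t1,t4},{t2,t5},{t4,t5},{t1,t2,t6},{t1,t3,t4},{t2,t5,t6}}
  W123={{t1,t6},{t5,t6},{t1,t2,t6},{t2,t5,t6}} W124={{t2,t6},{t1,t2,t6},{t2,t5,t6}} W134={{t1,t2,t6},{t1,t3,t4},{t2,t5,t6}} W234={{t2,t5},{t4,t5},{t1,t2,t6},{t2,t5,t6}}
  W1234={{t1,t2,t6},{t2,t5,t6}}
components per intersection:
  W1: {{t3},{t6},{t1,t3},{t1,t6},{t2,t6},{t3,t4},{t3,t6},{t5,t6},{t1,t2,t6},{t1,t3,t4},{t2,t5,t6}}
  W2: {{t5},{t6},{t1,t6},{t2,t5},{t2,t6},{t3,t6},{t4,t5},{t5,t6},{t1,t2,t6},{t2,t5,t6}}
  W3: {{t1},{t1,t2},{t1,t3},{t1,t4},{t1,t6},{t1,t2,t6},{t1,t3,t4}} {{t5},{t2,t5},{t4,t5},{t5,t6},{t2,t5,t6}}
  W4: {{t2},{t1,t2},{t2,t5},{t2,t6},{t1,t2,t6},{t2,t5,t6}} {{t4},{t1,t4},{t3,t4},{t4,t5},{t1,t3,t4}}
  W12: {{t6},{t1,t6},{t2,t6},{t3,t6},{t5,t6},{t1,t2,t6},{t2,t5,t6}}
  W13: {{t1,t3},{t1,t3,t4}} {{t1,t6},{t1,t2,t6}} {{t5,t6},{t2,t5,t6}}
  W14: {{t2,t6},{t1,t2,t6},{t2,t5,t6}} {{t3,t4},{t1,t3,t4}}
  W23: {{t5},{t2,t5},{t4,t5},{t5,t6},{t2,t5,t6}} {{t1,t6},{t1,t2,t6}}
  W24: {{t2,t5},{t2,t6},{t1,t2,t6},{t2,t5,t6}} {{t4,t5}}
  W34: {{t1,t2},{t1,t2,t6}} {{t1,t4},{t1,t3,t4}} {{t2,t5},{t2,t5,t6}} {{t4,t5}}
  W123: {{t1,t6},{t1,t2,t6}} {{t5,t6},{t2,t5,t6}}
  W124: {{t2,t6},{t1,t2,t6},{t2,t5,t6}}
  W134: {{t1,t2,t6}} {{t1,t3,t4}} {{t2,t5,t6}}
  W234: {{t2,t5},{t2,t5,t6}} {{t4,t5}} {{t1,t2,t6}}
  W1234: {{t1,t2,t6}} {{t2,t5,t6}}
C dims 6,14,9,2; δ0: rk 5, SNF 1^5; δ1: rk 7, SNF 1^7; δ2: rk 2, SNF 1^2
Ȟ^0 = (6 − 5) − 0 = 1, so Ȟ^0 ≅ Z
Ȟ^1 = (14 − 7) − 5 = 2, so Ȟ^1 ≅ Z^2
Ȟ^2 = (9 − 2) − 7 = 0, so Ȟ^2 ≅ 0

Ȟ^0 ≅ Z, Ȟ^1 ≅ Z^2, Ȟ^2 ≅ 0


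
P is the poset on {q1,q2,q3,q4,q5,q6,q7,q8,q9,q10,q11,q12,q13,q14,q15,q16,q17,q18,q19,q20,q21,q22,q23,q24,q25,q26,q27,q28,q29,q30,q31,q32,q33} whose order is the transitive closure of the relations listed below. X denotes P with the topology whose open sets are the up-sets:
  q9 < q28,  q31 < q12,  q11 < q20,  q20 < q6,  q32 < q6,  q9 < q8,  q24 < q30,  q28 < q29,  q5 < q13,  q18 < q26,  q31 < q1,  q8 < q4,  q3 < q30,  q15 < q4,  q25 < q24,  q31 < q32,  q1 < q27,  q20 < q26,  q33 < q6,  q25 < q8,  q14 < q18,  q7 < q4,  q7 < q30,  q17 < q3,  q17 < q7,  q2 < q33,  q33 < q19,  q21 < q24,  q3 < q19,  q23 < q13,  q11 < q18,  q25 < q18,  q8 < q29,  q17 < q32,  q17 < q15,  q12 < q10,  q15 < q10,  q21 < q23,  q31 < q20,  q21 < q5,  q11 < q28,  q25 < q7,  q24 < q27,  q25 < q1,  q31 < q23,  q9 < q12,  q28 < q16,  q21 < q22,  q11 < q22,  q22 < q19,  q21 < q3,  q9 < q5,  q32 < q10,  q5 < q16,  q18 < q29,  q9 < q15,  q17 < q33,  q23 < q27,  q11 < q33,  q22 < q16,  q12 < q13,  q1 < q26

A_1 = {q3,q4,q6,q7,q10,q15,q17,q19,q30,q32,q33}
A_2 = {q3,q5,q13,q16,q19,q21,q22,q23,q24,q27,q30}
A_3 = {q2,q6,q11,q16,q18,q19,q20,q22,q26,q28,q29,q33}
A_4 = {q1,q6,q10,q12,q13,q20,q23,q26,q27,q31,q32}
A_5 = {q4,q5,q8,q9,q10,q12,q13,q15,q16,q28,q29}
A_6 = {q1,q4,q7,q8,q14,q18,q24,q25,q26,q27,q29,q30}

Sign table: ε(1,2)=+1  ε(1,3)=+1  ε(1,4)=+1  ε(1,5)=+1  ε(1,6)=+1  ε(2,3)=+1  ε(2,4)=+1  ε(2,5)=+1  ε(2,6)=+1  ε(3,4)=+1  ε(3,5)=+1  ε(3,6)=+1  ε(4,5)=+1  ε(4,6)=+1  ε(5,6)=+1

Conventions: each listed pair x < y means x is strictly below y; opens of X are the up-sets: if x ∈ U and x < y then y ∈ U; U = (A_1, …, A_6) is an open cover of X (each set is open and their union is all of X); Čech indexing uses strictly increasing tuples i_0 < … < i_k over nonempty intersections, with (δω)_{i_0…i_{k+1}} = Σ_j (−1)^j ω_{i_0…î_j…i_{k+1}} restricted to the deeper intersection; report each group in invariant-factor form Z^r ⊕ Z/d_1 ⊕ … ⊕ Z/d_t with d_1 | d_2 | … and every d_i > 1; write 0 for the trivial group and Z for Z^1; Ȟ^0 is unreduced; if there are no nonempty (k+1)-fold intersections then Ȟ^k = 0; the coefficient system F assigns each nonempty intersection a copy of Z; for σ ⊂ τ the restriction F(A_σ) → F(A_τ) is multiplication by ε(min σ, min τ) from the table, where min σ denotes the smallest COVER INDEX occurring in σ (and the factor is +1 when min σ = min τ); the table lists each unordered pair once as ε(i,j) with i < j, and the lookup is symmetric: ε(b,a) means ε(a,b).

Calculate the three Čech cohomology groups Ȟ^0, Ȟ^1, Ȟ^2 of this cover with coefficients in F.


Ȟ^0 = Z,  Ȟ^1 = 0,  Ȟ^2 = Z/2

intersection data:
  A12={q3,q19,q30} A13={q6,q19,q33} A14={q6,q10,q32} A15={q4,q10,q15} A16={q4,q7,q30} A23={q16,q19,q22} A24={q13,q23,q27} A25={q5,q13,q16} A26={q24,q27,q30} A34={q6,q20,q26} A35={q16,q28,q29} A36={q18,q26,q29} A45={q10,q12,q13} A46={q1,q26,q27} A56={q4,q8,q29}
  A123={q19} A126={q30} A134={q6} A145={q10} A156={q4} A235={q16} A245={q13} A246={q27} A346={q26} A356={q29}
C dims 6,15,10; δ0: rk 5, SNF 1^5; δ1: rk 10, SNF 1^9·2
Ȟ^0 = (6 − 5) − 0 = 1, so Ȟ^0 ≅ Z
Ȟ^1 = (15 − 10) − 5 = 0, so Ȟ^1 ≅ 0
Ȟ^2 = (10 − 0) − 10 = 0 plus torsion [2], so Ȟ^2 ≅ Z/2


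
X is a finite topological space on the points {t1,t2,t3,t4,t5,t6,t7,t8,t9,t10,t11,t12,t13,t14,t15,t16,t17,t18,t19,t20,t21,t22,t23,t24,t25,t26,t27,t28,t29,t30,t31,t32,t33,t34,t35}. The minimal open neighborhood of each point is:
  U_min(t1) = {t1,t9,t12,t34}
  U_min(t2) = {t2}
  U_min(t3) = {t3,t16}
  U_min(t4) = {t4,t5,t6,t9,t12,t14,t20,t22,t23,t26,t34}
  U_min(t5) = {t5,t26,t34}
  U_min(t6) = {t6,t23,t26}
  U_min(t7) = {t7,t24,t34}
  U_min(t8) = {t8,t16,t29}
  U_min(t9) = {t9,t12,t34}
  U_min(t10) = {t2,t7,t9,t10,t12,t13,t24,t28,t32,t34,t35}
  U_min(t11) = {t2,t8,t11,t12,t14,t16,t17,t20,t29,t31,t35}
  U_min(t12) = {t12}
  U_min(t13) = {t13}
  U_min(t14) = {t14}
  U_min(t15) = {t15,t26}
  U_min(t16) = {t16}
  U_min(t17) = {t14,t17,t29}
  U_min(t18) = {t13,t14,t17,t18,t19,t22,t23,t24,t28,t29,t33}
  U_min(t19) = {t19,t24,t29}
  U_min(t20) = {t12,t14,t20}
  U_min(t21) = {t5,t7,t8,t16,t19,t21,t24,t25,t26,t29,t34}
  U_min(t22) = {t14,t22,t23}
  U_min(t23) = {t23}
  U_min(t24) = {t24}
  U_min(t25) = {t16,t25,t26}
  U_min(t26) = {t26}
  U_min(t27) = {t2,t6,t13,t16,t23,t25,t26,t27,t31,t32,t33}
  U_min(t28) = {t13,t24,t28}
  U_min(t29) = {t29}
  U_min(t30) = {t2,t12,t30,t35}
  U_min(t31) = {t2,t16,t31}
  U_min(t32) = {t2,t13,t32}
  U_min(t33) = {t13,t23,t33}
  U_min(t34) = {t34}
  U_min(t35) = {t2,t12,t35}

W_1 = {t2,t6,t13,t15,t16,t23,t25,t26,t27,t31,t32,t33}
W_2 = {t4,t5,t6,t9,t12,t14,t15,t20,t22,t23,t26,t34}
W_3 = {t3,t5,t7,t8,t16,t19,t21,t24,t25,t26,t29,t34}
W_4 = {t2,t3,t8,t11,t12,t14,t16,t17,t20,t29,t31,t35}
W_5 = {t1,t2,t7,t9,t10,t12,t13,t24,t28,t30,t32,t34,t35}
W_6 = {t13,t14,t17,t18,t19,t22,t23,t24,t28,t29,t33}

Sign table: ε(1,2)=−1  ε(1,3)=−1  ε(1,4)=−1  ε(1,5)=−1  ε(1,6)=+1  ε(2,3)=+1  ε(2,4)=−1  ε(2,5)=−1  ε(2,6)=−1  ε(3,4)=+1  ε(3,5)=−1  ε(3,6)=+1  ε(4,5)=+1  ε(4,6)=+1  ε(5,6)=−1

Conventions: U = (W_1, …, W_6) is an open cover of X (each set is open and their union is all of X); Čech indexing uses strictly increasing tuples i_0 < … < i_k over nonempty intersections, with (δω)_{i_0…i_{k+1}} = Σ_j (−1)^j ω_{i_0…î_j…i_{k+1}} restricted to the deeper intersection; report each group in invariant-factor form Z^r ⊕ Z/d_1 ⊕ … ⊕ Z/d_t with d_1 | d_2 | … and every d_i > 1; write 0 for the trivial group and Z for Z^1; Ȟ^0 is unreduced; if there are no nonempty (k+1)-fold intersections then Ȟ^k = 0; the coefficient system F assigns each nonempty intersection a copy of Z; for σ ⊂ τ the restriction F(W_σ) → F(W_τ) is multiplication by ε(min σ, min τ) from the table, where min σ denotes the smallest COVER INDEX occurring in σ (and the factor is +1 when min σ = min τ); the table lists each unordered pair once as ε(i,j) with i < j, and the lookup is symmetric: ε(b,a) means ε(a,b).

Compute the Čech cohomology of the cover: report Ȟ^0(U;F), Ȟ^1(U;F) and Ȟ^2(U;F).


intersection data:
  W12={t6,t15,t23,t26} W13={t16,t25,t26} W14={t2,t16,t31} W15={t2,t13,t32} W16={t13,t23,t33} W23={t5,t26,t34} W24={t12,t14,t20} W25={t9,t12,t34} W26={t14,t22,t23} W34={t3,t8,t16,t29} W35={t7,t24,t34} W36={t19,t24,t29} W45={t2,t12,t35} W46={t14,t17,t29} W56={t13,t24,t28}
  W123={t26} W126={t23} W134={t16} W145={t2} W156={t13} W235={t34} W245={t12} W246={t14} W346={t29} W356={t24}
C dims 6,15,10; δ0: rk 6, SNF 1^5·2; δ1: rk 9, SNF 1^9
Ȟ^0 = (6 − 6) − 0 = 0, so Ȟ^0 ≅ 0
Ȟ^1 = (15 − 9) − 6 = 0 plus torsion [2], so Ȟ^1 ≅ Z/2
Ȟ^2 = (10 − 0) − 9 = 1, so Ȟ^2 ≅ Z

Ȟ^0 ≅ 0; Ȟ^1 ≅ Z/2; Ȟ^2 ≅ Z


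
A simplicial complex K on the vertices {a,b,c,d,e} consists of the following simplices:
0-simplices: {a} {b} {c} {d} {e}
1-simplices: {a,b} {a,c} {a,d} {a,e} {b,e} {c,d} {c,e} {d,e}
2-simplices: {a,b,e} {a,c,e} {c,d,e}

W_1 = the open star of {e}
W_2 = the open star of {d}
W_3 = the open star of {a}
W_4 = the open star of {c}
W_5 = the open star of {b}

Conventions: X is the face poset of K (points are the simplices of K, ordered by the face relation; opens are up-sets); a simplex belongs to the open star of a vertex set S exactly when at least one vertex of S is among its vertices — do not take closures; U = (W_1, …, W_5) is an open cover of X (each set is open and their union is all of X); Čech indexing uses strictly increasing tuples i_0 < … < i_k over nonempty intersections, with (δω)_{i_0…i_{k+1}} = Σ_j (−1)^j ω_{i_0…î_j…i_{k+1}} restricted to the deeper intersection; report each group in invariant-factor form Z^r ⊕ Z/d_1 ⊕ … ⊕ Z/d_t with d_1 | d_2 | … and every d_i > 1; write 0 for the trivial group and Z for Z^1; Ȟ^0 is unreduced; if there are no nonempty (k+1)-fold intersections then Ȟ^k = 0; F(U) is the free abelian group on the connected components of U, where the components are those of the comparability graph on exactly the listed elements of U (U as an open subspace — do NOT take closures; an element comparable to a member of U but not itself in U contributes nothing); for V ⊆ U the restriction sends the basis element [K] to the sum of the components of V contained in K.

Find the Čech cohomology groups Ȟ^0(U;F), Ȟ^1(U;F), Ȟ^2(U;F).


Ȟ^0 ≅ Z, Ȟ^1 ≅ Z and Ȟ^2 ≅ 0

nonempty intersections:
  W1={{e},{a,e},{b,e},{c,e},{d,e},{a,b,e},{a,c,e},{c,d,e}} W2={{d},{a,d},{c,d},{d,e},{c,d,e}} W3={{a},{a,b},{a,c},{a,d},{a,e},{a,b,e},{a,c,e}} W4={{c},{a,c},{c,d},{c,e},{a,c,e},{c,d,e}} W5={{b},{a,b},{b,e},{a,b,e}}
  W12={{d,e},{c,d,e}} W13={{a,e},{a,b,e},{a,c,e}} W14={{c,e},{a,c,e},{c,d,e}} W15={{b,e},{a,b,e}} W23={{a,d}} W24={{c,d},{c,d,e}} W34={{a,c},{a,c,e}} W35={{a,b},{a,b,e}}
  W124={{c,d,e}} W134={{a,c,e}} W135={{a,b,e}}
components per intersection:
  W1: {{e},{a,e},{b,e},{c,e},{d,e},{a,b,e},{a,c,e},{c,d,e}}
  W2: {{d},{a,d},{c,d},{d,e},{c,d,e}}
  W3: {{a},{a,b},{a,c},{a,d},{a,e},{a,b,e},{a,c,e}}
  W4: {{c},{a,c},{c,d},{c,e},{a,c,e},{c,d,e}}
  W5: {{b},{a,b},{b,e},{a,b,e}}
  W12: {{d,e},{c,d,e}}
  W13: {{a,e},{a,b,e},{a,c,e}}
  W14: {{c,e},{a,c,e},{c,d,e}}
  W15: {{b,e},{a,b,e}}
  W23: {{a,d}}
  W24: {{c,d},{c,d,e}}
  W34: {{a,c},{a,c,e}}
  W35: {{a,b},{a,b,e}}
  W124: {{c,d,e}}
  W134: {{a,c,e}}
  W135: {{a,b,e}}
C dims 5,8,3; δ0: rk 4, SNF 1^4; δ1: rk 3, SNF 1^3
Ȟ^0: (5−4)−0=1 ⇒ Z
Ȟ^1: (8−3)−4=1 ⇒ Z
Ȟ^2: (3−0)−3=0 ⇒ 0


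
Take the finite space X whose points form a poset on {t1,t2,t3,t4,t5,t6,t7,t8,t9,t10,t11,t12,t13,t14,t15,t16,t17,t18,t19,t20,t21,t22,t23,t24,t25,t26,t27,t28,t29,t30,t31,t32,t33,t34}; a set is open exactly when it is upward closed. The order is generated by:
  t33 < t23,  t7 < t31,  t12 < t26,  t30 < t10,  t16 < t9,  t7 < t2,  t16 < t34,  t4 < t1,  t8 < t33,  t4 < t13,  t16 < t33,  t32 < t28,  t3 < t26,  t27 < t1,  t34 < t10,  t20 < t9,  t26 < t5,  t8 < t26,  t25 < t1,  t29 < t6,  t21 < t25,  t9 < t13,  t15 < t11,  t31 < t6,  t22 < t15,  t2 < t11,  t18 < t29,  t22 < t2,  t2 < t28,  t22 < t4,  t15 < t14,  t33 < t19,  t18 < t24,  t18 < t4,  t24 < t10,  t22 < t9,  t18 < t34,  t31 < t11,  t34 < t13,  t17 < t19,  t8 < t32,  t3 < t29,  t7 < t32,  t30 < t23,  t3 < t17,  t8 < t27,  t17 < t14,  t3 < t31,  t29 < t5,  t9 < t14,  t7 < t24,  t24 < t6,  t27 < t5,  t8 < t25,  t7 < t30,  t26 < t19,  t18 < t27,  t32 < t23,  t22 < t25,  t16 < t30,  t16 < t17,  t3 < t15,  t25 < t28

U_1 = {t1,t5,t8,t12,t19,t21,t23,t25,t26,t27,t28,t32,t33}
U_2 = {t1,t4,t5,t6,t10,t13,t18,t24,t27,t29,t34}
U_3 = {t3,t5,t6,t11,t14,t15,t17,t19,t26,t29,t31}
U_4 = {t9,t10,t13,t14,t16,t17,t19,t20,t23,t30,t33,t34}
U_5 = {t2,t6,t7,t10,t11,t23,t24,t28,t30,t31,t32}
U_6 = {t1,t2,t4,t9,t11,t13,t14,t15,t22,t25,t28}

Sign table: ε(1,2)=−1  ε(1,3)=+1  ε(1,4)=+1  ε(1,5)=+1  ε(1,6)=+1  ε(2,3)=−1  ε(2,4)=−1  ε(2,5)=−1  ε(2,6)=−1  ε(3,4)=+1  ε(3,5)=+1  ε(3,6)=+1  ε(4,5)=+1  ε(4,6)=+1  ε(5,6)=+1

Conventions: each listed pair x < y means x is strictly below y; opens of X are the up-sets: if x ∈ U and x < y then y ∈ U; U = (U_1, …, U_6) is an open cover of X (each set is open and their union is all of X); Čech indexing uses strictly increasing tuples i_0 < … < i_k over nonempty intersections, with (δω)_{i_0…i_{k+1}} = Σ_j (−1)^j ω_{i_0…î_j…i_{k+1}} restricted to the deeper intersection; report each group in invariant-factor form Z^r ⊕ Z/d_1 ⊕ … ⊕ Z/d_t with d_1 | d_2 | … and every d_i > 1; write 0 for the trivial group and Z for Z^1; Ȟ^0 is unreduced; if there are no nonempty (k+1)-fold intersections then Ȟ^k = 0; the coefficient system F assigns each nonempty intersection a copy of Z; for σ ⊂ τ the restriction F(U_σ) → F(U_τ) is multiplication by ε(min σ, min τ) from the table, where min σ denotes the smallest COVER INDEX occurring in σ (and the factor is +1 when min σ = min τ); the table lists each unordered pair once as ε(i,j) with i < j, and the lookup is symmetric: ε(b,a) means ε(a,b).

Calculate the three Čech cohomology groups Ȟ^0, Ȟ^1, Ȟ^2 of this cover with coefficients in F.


nonempty overlaps:
  U12={t1,t5,t27} U13={t5,t19,t26} U14={t19,t23,t33} U15={t23,t28,t32} U16={t1,t25,t28} U23={t5,t6,t29} U24={t10,t13,t34} U25={t6,t10,t24} U26={t1,t4,t13} U34={t14,t17,t19} U35={t6,t11,t31} U36={t11,t14,t15} U45={t10,t23,t30} U46={t9,t13,t14} U56={t2,t11,t28}
  U123={t5} U126={t1} U134={t19} U145={t23} U156={t28} U235={t6} U245={t10} U246={t13} U346={t14} U356={t11}
C dims 6,15,10; δ0: rk 5, SNF 1^5; δ1: rk 10, SNF 1^9·2
degree 0: 6−5−0 = 1 → Ȟ^0 ≅ Z
degree 1: 15−10−5 = 0 → Ȟ^1 ≅ 0
degree 2: 10−0−10 = 0 plus torsion [2] → Ȟ^2 ≅ Z/2

Ȟ^0 ≅ Z; Ȟ^1 ≅ 0; Ȟ^2 ≅ Z/2


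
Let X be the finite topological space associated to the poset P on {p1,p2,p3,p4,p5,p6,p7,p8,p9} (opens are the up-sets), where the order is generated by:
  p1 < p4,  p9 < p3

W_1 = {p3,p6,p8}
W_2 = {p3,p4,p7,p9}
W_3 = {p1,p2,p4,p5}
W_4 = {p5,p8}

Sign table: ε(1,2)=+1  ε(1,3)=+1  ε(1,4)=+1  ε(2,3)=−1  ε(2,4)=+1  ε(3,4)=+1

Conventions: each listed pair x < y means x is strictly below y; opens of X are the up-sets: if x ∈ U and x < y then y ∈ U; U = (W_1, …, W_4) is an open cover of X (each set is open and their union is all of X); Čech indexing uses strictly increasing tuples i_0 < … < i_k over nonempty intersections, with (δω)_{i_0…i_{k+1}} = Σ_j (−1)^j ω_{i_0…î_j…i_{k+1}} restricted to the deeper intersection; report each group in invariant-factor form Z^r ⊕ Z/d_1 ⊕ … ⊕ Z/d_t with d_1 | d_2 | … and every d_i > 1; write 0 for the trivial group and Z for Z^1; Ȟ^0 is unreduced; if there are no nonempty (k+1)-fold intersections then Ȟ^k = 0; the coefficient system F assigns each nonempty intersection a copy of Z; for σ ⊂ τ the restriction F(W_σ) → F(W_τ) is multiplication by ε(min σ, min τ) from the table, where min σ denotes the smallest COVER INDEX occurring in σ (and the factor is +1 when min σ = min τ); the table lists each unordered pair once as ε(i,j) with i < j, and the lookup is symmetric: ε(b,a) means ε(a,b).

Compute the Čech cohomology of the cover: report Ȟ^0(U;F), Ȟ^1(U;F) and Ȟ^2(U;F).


nonempty overlaps:
  W12={p3} W14={p8} W23={p4} W34={p5}
C dims 4,4; δ0: rk 4, SNF 1^3·2
degree 0: 4−4−0 = 0 → Ȟ^0 ≅ 0
degree 1: 4−0−4 = 0 plus torsion [2] → Ȟ^1 ≅ Z/2
degree 2: 0−0−0 = 0 → Ȟ^2 ≅ 0

Ȟ^0 = 0, Ȟ^1 = Z/2, Ȟ^2 = 0


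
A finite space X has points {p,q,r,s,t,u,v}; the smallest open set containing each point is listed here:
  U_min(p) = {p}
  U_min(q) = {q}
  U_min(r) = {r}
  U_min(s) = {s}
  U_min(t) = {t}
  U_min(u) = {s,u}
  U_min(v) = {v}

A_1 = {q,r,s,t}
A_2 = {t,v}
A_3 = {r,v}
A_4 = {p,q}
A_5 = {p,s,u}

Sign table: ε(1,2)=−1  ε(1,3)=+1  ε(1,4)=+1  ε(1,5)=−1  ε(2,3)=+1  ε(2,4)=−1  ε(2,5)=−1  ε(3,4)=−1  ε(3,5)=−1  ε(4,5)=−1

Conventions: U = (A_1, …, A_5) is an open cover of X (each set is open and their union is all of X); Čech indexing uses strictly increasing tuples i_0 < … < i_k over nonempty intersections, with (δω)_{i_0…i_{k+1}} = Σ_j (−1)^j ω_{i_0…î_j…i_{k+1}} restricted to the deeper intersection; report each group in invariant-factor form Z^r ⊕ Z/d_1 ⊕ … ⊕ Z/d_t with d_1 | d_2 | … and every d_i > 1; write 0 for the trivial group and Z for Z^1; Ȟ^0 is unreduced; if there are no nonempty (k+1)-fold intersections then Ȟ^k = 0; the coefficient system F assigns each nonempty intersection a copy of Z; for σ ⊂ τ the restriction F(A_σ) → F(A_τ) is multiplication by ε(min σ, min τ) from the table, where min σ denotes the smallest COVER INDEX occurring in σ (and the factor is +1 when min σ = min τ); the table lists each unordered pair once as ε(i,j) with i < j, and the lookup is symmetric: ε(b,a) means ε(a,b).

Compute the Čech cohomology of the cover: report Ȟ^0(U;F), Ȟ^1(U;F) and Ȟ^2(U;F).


Ȟ^0(U;F) ≅ 0; Ȟ^1(U;F) ≅ Z ⊕ Z/2; Ȟ^2(U;F) ≅ 0

nerve of the cover:
  A12={t} A13={r} A14={q} A15={s} A23={v} A45={p}
C dims 5,6; δ0: rk 5, SNF 1^4·2
Ȟ^0 = (5 − 5) − 0 = 0, so Ȟ^0 ≅ 0
Ȟ^1 = (6 − 0) − 5 = 1 plus torsion [2], so Ȟ^1 ≅ Z ⊕ Z/2
Ȟ^2 = (0 − 0) − 0 = 0, so Ȟ^2 ≅ 0


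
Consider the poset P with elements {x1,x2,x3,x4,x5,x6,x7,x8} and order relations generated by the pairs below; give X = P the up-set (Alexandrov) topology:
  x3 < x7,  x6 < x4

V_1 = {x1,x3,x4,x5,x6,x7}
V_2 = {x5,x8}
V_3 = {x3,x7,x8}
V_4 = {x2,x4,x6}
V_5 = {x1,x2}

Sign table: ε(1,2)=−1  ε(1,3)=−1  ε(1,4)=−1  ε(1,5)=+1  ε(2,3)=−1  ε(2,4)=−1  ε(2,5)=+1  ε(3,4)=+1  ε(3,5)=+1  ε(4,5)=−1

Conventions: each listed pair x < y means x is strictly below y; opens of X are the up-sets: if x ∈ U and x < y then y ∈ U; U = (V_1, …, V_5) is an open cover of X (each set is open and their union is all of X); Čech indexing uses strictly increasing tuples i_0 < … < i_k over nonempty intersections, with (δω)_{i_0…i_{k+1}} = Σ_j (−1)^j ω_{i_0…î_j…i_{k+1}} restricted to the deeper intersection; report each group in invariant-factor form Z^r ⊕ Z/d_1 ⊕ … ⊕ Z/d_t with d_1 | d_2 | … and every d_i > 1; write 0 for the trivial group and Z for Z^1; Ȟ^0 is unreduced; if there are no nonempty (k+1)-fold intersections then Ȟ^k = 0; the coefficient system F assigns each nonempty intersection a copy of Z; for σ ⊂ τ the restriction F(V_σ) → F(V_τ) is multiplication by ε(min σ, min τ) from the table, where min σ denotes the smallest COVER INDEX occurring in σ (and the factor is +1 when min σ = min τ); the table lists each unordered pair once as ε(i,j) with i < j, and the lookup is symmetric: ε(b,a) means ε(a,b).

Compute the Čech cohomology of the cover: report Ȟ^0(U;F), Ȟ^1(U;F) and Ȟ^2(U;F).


nonempty intersections:
  V12={x5} V13={x3,x7} V14={x4,x6} V15={x1} V23={x8} V45={x2}
C dims 5,6; δ0: rk 5, SNF 1^4·2
Ȟ^0: (5−5)−0=0 ⇒ 0
Ȟ^1: (6−0)−5=1 plus torsion [2] ⇒ Z ⊕ Z/2
Ȟ^2: (0−0)−0=0 ⇒ 0

Ȟ^0(U;F) ≅ 0,  Ȟ^1(U;F) ≅ Z ⊕ Z/2,  Ȟ^2(U;F) ≅ 0


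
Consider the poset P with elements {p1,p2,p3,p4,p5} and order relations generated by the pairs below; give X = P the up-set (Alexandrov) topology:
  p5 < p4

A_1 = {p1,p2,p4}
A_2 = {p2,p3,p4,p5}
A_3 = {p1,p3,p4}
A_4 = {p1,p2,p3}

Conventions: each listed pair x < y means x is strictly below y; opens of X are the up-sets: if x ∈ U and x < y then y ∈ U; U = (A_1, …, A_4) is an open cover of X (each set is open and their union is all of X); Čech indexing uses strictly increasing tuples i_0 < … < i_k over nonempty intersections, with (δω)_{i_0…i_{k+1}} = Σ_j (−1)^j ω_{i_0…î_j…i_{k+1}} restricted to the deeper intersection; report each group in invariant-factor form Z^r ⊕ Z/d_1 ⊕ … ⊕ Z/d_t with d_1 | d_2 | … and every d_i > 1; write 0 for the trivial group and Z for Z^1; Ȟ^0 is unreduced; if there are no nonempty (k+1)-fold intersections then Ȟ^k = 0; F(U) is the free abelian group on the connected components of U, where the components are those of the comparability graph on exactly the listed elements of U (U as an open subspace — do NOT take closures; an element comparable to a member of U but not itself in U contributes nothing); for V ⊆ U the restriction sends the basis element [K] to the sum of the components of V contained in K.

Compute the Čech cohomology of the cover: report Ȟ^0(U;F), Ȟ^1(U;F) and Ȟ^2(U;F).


nonempty overlaps:
  A12={p2,p4} A13={p1,p4} A14={p1,p2} A23={p3,p4} A24={p2,p3} A34={p1,p3}
  A123={p4} A124={p2} A134={p1} A234={p3}
components per intersection:
  A1: {p1} {p2} {p4}
  A2: {p2} {p3} {p4,p5}
  A3: {p1} {p3} {p4}
  A4: {p1} {p2} {p3}
  A12: {p2} {p4}
  A13: {p1} {p4}
  A14: {p1} {p2}
  A23: {p3} {p4}
  A24: {p2} {p3}
  A34: {p1} {p3}
  A123: {p4}
  A124: {p2}
  A134: {p1}
  A234: {p3}
C dims 12,12,4; δ0: rk 8, SNF 1^8; δ1: rk 4, SNF 1^4
degree 0: 12−8−0 = 4 → Ȟ^0 ≅ Z^4
degree 1: 12−4−8 = 0 → Ȟ^1 ≅ 0
degree 2: 4−0−4 = 0 → Ȟ^2 ≅ 0

Ȟ^0(U;F) ≅ Z^4; Ȟ^1(U;F) ≅ 0; Ȟ^2(U;F) ≅ 0


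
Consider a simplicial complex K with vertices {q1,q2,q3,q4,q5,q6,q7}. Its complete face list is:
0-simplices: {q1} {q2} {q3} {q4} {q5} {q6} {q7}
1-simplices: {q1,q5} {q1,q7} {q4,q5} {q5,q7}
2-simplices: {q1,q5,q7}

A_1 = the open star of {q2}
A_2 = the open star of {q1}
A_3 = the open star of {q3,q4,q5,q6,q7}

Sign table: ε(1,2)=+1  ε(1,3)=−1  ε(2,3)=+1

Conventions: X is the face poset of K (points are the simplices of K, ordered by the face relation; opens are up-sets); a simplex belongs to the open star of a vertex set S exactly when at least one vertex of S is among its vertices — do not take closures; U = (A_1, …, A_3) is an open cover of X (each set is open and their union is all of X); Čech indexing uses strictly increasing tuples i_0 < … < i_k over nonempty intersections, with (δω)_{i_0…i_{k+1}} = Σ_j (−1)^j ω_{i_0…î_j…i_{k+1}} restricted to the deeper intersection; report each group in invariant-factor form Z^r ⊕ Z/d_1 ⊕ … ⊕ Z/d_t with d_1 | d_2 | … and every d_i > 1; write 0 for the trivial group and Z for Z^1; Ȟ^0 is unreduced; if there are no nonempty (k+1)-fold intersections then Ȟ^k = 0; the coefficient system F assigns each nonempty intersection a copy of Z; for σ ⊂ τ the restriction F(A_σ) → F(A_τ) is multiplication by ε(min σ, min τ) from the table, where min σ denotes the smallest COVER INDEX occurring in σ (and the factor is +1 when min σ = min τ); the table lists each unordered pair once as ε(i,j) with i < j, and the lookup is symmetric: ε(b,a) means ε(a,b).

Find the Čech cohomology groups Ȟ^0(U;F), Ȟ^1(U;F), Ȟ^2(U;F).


Ȟ^0 = Z^2,  Ȟ^1 = 0,  Ȟ^2 = 0

nonempty overlaps:
  A1={{q2}} A2={{q1},{q1,q5},{q1,q7},{q1,q5,q7}} A3={{q3},{q4},{q5},{q6},{q7},{q1,q5},{q1,q7},{q4,q5},{q5,q7},{q1,q5,q7}}
  A23={{q1,q5},{q1,q7},{q1,q5,q7}}
C dims 3,1; δ0: rk 1, SNF 1^1
degree 0: 3−1−0 = 2 → Ȟ^0 ≅ Z^2
degree 1: 1−0−1 = 0 → Ȟ^1 ≅ 0
degree 2: 0−0−0 = 0 → Ȟ^2 ≅ 0


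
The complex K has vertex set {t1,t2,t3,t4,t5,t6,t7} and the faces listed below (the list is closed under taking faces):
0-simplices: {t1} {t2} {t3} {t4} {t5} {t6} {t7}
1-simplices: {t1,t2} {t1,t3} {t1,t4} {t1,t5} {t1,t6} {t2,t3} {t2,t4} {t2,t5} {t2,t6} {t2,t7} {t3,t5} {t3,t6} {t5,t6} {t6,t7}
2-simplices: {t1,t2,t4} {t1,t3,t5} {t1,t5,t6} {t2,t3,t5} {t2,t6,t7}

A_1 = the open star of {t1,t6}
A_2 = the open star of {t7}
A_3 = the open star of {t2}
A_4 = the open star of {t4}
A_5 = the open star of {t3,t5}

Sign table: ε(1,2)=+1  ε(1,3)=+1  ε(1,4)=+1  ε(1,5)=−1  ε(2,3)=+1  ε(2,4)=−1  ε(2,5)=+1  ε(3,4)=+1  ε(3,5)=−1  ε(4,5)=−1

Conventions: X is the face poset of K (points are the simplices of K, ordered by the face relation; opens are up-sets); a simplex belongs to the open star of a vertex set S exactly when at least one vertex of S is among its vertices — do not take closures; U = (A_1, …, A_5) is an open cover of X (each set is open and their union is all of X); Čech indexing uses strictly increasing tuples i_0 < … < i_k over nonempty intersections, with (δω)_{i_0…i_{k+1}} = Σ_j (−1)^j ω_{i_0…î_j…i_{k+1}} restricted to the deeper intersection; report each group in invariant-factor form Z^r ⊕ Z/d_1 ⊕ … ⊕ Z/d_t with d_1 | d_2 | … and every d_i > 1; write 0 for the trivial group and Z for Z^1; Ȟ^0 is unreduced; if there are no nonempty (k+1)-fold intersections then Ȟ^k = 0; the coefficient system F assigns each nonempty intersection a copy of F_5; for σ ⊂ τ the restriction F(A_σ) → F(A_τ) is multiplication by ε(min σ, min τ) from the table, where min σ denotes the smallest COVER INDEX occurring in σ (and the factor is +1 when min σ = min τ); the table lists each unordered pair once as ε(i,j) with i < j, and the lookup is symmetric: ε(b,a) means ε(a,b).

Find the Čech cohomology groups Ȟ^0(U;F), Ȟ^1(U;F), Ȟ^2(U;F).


nonempty overlaps:
  A1={{t1},{t6},{t1,t2},{t1,t3},{t1,t4},{t1,t5},{t1,t6},{t2,t6},{t3,t6},{t5,t6},{t6,t7},{t1,t2,t4},{t1,t3,t5},{t1,t5,t6},{t2,t6,t7}} A2={{t7},{t2,t7},{t6,t7},{t2,t6,t7}} A3={{t2},{t1,t2},{t2,t3},{t2,t4},{t2,t5},{t2,t6},{t2,t7},{t1,t2,t4},{t2,t3,t5},{t2,t6,t7}} A4={{t4},{t1,t4},{t2,t4},{t1,t2,t4}} A5={{t3},{t5},{t1,t3},{t1,t5},{t2,t3},{t2,t5},{t3,t5},{t3,t6},{t5,t6},{t1,t3,t5},{t1,t5,t6},{t2,t3,t5}}
  A12={{t6,t7},{t2,t6,t7}} A13={{t1,t2},{t2,t6},{t1,t2,t4},{t2,t6,t7}} A14={{t1,t4},{t1,t2,t4}} A15={{t1,t3},{t1,t5},{t3,t6},{t5,t6},{t1,t3,t5},{t1,t5,t6}} A23={{t2,t7},{t2,t6,t7}} A34={{t2,t4},{t1,t2,t4}} A35={{t2,t3},{t2,t5},{t2,t3,t5}}
  A123={{t2,t6,t7}} A134={{t1,t2,t4}}
C dims 5,7,2; δ0: rk_F5 4; δ1: rk_F5 2
degree 0: 5−4−0 = 1 → Ȟ^0 ≅ Z/5
degree 1: 7−2−4 = 1 → Ȟ^1 ≅ Z/5
degree 2: 2−0−2 = 0 → Ȟ^2 ≅ 0

Ȟ^0 = Z/5, Ȟ^1 = Z/5, Ȟ^2 = 0


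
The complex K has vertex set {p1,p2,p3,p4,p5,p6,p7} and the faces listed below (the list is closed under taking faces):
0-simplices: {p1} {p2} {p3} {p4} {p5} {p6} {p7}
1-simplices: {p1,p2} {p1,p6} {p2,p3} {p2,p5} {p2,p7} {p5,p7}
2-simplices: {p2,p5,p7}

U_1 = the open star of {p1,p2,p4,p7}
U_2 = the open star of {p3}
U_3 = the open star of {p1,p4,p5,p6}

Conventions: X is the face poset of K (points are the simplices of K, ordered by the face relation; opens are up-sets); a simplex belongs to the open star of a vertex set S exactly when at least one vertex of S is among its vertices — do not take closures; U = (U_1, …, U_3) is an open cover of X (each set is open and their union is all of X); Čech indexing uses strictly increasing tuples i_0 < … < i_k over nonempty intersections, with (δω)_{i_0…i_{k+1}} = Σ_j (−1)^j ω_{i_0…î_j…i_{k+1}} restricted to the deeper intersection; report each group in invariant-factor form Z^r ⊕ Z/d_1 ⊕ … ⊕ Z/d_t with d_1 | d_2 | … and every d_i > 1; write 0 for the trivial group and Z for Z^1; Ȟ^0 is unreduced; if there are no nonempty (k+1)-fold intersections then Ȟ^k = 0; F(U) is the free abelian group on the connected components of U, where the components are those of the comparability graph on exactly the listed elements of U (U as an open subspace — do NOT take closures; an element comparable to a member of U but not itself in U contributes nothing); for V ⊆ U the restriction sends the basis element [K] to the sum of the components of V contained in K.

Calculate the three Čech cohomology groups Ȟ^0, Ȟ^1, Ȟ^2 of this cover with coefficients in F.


Ȟ^0 = Z^2, Ȟ^1 = 0 and Ȟ^2 = 0

nonempty overlaps:
  U1={{p1},{p2},{p4},{p7},{p1,p2},{p1,p6},{p2,p3},{p2,p5},{p2,p7},{p5,p7},{p2,p5,p7}} U2={{p3},{p2,p3}} U3={{p1},{p4},{p5},{p6},{p1,p2},{p1,p6},{p2,p5},{p5,p7},{p2,p5,p7}}
  U12={{p2,p3}} U13={{p1},{p4},{p1,p2},{p1,p6},{p2,p5},{p5,p7},{p2,p5,p7}}
components per intersection:
  U1: {{p1},{p2},{p7},{p1,p2},{p1,p6},{p2,p3},{p2,p5},{p2,p7},{p5,p7},{p2,p5,p7}} {{p4}}
  U2: {{p3},{p2,p3}}
  U3: {{p1},{p6},{p1,p2},{p1,p6}} {{p4}} {{p5},{p2,p5},{p5,p7},{p2,p5,p7}}
  U12: {{p2,p3}}
  U13: {{p1},{p1,p2},{p1,p6}} {{p4}} {{p2,p5},{p5,p7},{p2,p5,p7}}
C dims 6,4; δ0: rk 4, SNF 1^4
degree 0: 6−4−0 = 2 → Ȟ^0 ≅ Z^2
degree 1: 4−0−4 = 0 → Ȟ^1 ≅ 0
degree 2: 0−0−0 = 0 → Ȟ^2 ≅ 0


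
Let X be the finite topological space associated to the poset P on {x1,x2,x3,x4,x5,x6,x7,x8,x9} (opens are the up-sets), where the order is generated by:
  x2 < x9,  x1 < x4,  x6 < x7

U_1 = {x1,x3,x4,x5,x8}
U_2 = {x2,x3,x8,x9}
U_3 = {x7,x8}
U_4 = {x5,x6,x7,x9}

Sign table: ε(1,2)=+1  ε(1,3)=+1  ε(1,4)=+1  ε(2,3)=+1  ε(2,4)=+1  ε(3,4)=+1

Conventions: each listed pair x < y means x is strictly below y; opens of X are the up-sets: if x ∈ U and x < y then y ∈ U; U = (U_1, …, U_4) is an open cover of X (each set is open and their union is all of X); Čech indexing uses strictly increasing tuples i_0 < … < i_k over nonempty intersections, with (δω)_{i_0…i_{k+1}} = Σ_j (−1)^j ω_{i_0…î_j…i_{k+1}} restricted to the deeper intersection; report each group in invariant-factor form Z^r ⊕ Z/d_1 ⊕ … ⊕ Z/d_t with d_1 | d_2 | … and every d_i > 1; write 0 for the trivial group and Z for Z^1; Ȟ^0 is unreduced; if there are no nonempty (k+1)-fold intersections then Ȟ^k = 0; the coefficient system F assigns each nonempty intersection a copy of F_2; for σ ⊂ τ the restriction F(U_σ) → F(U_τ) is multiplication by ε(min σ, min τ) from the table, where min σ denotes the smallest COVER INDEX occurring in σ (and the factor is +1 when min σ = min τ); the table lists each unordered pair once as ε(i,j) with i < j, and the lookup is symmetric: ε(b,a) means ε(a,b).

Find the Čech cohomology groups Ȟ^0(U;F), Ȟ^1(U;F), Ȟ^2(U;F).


Ȟ^0 = Z/2,  Ȟ^1 = Z/2 ⊕ Z/2,  Ȟ^2 = 0

cover nerve:
  U12={x3,x8} U13={x8} U14={x5} U23={x8} U24={x9} U34={x7}
  U123={x8}
C dims 4,6,1; δ0: rk_F2 3; δ1: rk_F2 1
Ȟ^0: (4−3)−0=1 ⇒ Z/2
Ȟ^1: (6−1)−3=2 ⇒ Z/2 ⊕ Z/2
Ȟ^2: (1−0)−1=0 ⇒ 0


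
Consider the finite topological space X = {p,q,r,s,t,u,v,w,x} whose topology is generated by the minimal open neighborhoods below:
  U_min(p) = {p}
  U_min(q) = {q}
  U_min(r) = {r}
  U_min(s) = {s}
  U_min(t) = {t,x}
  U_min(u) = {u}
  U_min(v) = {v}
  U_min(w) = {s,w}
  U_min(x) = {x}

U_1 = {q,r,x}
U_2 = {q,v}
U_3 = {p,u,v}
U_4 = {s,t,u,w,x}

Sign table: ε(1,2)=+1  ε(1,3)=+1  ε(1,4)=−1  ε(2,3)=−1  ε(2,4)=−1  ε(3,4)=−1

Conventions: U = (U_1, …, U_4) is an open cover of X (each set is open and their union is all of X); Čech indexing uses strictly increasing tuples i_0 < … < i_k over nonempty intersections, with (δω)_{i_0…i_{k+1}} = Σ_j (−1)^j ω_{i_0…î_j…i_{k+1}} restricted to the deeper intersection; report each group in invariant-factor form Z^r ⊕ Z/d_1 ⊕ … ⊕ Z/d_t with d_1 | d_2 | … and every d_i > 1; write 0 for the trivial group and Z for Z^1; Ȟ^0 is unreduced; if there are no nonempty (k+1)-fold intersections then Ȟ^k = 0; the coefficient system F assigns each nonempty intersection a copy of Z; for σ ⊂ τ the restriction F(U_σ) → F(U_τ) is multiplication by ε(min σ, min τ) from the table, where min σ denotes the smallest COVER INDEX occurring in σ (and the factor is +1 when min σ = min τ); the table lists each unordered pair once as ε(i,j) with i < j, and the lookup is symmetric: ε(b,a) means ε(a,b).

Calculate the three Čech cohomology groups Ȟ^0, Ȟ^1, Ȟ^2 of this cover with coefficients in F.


Ȟ^0 = 0,  Ȟ^1 = Z/2,  Ȟ^2 = 0

intersection data:
  U12={q} U14={x} U23={v} U34={u}
C dims 4,4; δ0: rk 4, SNF 1^3·2
Ȟ^0 = (4 − 4) − 0 = 0, so Ȟ^0 ≅ 0
Ȟ^1 = (4 − 0) − 4 = 0 plus torsion [2], so Ȟ^1 ≅ Z/2
Ȟ^2 = (0 − 0) − 0 = 0, so Ȟ^2 ≅ 0
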